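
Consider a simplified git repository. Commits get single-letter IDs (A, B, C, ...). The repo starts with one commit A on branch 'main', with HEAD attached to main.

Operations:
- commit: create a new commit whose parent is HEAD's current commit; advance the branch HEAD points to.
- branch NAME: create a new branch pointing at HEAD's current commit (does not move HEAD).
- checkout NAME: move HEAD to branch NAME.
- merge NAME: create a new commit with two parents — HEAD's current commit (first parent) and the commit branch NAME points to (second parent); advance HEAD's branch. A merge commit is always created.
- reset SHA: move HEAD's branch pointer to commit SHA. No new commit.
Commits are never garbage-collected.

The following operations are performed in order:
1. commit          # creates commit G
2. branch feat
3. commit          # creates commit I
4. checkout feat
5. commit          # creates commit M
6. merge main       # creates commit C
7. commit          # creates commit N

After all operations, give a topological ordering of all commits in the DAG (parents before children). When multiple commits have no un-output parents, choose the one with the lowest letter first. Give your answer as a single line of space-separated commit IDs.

After op 1 (commit): HEAD=main@G [main=G]
After op 2 (branch): HEAD=main@G [feat=G main=G]
After op 3 (commit): HEAD=main@I [feat=G main=I]
After op 4 (checkout): HEAD=feat@G [feat=G main=I]
After op 5 (commit): HEAD=feat@M [feat=M main=I]
After op 6 (merge): HEAD=feat@C [feat=C main=I]
After op 7 (commit): HEAD=feat@N [feat=N main=I]
commit A: parents=[]
commit C: parents=['M', 'I']
commit G: parents=['A']
commit I: parents=['G']
commit M: parents=['G']
commit N: parents=['C']

Answer: A G I M C N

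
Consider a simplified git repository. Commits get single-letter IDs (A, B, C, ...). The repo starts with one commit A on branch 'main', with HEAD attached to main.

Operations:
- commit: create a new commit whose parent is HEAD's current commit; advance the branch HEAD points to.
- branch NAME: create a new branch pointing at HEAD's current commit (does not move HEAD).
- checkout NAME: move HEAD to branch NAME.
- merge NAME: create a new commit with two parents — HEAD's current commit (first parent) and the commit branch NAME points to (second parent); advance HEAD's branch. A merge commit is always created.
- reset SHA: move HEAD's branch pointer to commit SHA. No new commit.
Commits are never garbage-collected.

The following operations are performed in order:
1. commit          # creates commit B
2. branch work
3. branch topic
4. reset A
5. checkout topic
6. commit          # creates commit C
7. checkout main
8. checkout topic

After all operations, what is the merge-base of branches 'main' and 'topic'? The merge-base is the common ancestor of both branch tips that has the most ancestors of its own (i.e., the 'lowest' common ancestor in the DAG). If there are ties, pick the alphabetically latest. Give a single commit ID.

After op 1 (commit): HEAD=main@B [main=B]
After op 2 (branch): HEAD=main@B [main=B work=B]
After op 3 (branch): HEAD=main@B [main=B topic=B work=B]
After op 4 (reset): HEAD=main@A [main=A topic=B work=B]
After op 5 (checkout): HEAD=topic@B [main=A topic=B work=B]
After op 6 (commit): HEAD=topic@C [main=A topic=C work=B]
After op 7 (checkout): HEAD=main@A [main=A topic=C work=B]
After op 8 (checkout): HEAD=topic@C [main=A topic=C work=B]
ancestors(main=A): ['A']
ancestors(topic=C): ['A', 'B', 'C']
common: ['A']

Answer: A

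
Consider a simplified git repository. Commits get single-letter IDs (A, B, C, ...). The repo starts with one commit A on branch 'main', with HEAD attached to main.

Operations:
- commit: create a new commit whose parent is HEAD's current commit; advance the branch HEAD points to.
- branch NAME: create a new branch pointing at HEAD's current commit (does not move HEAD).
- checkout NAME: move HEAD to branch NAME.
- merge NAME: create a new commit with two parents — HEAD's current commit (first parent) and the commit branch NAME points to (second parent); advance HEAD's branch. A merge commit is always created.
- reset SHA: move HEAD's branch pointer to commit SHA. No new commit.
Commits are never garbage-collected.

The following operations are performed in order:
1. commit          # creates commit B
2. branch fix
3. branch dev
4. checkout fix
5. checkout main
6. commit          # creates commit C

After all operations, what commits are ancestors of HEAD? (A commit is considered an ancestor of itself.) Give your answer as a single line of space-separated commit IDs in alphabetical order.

Answer: A B C

Derivation:
After op 1 (commit): HEAD=main@B [main=B]
After op 2 (branch): HEAD=main@B [fix=B main=B]
After op 3 (branch): HEAD=main@B [dev=B fix=B main=B]
After op 4 (checkout): HEAD=fix@B [dev=B fix=B main=B]
After op 5 (checkout): HEAD=main@B [dev=B fix=B main=B]
After op 6 (commit): HEAD=main@C [dev=B fix=B main=C]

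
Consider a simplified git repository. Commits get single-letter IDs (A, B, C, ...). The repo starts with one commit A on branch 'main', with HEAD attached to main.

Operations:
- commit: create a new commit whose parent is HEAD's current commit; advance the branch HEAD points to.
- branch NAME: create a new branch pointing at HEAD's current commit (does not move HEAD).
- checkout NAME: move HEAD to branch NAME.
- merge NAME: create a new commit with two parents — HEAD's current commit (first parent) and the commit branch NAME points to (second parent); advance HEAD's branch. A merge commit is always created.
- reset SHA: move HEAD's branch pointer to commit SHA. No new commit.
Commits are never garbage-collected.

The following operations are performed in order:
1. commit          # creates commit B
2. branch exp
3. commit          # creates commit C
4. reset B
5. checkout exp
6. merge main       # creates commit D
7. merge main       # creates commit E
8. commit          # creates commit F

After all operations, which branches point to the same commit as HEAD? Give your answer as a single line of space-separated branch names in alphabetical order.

Answer: exp

Derivation:
After op 1 (commit): HEAD=main@B [main=B]
After op 2 (branch): HEAD=main@B [exp=B main=B]
After op 3 (commit): HEAD=main@C [exp=B main=C]
After op 4 (reset): HEAD=main@B [exp=B main=B]
After op 5 (checkout): HEAD=exp@B [exp=B main=B]
After op 6 (merge): HEAD=exp@D [exp=D main=B]
After op 7 (merge): HEAD=exp@E [exp=E main=B]
After op 8 (commit): HEAD=exp@F [exp=F main=B]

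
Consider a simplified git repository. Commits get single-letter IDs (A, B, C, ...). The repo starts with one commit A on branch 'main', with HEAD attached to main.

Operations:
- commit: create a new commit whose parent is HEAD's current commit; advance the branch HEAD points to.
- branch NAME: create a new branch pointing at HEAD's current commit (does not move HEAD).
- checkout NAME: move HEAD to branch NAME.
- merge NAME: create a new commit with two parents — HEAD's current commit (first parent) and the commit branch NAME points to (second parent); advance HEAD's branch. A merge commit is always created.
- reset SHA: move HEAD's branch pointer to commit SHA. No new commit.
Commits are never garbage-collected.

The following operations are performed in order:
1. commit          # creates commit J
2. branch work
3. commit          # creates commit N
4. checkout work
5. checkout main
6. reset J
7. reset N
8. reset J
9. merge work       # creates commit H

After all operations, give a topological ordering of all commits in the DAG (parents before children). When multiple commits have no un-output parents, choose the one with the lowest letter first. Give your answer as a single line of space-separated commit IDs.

Answer: A J H N

Derivation:
After op 1 (commit): HEAD=main@J [main=J]
After op 2 (branch): HEAD=main@J [main=J work=J]
After op 3 (commit): HEAD=main@N [main=N work=J]
After op 4 (checkout): HEAD=work@J [main=N work=J]
After op 5 (checkout): HEAD=main@N [main=N work=J]
After op 6 (reset): HEAD=main@J [main=J work=J]
After op 7 (reset): HEAD=main@N [main=N work=J]
After op 8 (reset): HEAD=main@J [main=J work=J]
After op 9 (merge): HEAD=main@H [main=H work=J]
commit A: parents=[]
commit H: parents=['J', 'J']
commit J: parents=['A']
commit N: parents=['J']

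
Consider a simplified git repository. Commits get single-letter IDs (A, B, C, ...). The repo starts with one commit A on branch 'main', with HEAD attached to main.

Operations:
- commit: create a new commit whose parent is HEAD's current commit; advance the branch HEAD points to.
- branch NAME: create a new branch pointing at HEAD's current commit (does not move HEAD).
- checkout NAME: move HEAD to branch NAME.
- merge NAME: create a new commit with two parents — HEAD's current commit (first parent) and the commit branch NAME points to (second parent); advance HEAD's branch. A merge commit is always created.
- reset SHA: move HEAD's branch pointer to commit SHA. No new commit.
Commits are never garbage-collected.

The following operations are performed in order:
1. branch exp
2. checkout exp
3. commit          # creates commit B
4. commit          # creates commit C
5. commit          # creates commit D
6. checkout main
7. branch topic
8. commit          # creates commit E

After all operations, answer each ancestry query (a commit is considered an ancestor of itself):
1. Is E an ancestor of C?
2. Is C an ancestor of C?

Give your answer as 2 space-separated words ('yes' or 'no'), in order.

After op 1 (branch): HEAD=main@A [exp=A main=A]
After op 2 (checkout): HEAD=exp@A [exp=A main=A]
After op 3 (commit): HEAD=exp@B [exp=B main=A]
After op 4 (commit): HEAD=exp@C [exp=C main=A]
After op 5 (commit): HEAD=exp@D [exp=D main=A]
After op 6 (checkout): HEAD=main@A [exp=D main=A]
After op 7 (branch): HEAD=main@A [exp=D main=A topic=A]
After op 8 (commit): HEAD=main@E [exp=D main=E topic=A]
ancestors(C) = {A,B,C}; E in? no
ancestors(C) = {A,B,C}; C in? yes

Answer: no yes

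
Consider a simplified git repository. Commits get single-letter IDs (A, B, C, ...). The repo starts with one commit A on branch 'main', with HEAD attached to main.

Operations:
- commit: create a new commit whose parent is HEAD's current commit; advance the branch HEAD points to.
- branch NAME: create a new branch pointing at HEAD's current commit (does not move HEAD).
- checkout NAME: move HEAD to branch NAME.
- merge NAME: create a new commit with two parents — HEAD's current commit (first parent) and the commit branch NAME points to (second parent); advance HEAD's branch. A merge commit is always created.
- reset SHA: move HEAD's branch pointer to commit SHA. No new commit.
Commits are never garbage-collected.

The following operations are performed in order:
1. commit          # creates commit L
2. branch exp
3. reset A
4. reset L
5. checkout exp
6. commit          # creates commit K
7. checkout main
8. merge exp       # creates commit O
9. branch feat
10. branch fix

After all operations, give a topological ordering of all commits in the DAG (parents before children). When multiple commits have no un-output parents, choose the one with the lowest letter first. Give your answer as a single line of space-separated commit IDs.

After op 1 (commit): HEAD=main@L [main=L]
After op 2 (branch): HEAD=main@L [exp=L main=L]
After op 3 (reset): HEAD=main@A [exp=L main=A]
After op 4 (reset): HEAD=main@L [exp=L main=L]
After op 5 (checkout): HEAD=exp@L [exp=L main=L]
After op 6 (commit): HEAD=exp@K [exp=K main=L]
After op 7 (checkout): HEAD=main@L [exp=K main=L]
After op 8 (merge): HEAD=main@O [exp=K main=O]
After op 9 (branch): HEAD=main@O [exp=K feat=O main=O]
After op 10 (branch): HEAD=main@O [exp=K feat=O fix=O main=O]
commit A: parents=[]
commit K: parents=['L']
commit L: parents=['A']
commit O: parents=['L', 'K']

Answer: A L K O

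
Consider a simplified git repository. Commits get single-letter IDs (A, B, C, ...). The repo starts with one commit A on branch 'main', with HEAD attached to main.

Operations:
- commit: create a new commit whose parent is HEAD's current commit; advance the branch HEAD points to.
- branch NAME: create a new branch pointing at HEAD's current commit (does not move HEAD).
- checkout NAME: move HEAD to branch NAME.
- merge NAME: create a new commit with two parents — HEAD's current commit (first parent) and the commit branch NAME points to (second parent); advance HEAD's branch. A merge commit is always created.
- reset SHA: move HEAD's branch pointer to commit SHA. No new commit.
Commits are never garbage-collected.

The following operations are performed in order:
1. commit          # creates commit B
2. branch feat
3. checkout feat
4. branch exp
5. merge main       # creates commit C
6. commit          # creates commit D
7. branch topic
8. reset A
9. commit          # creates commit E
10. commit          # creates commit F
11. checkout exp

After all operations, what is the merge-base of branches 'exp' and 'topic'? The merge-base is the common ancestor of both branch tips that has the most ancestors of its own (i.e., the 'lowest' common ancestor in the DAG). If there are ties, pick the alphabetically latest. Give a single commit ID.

Answer: B

Derivation:
After op 1 (commit): HEAD=main@B [main=B]
After op 2 (branch): HEAD=main@B [feat=B main=B]
After op 3 (checkout): HEAD=feat@B [feat=B main=B]
After op 4 (branch): HEAD=feat@B [exp=B feat=B main=B]
After op 5 (merge): HEAD=feat@C [exp=B feat=C main=B]
After op 6 (commit): HEAD=feat@D [exp=B feat=D main=B]
After op 7 (branch): HEAD=feat@D [exp=B feat=D main=B topic=D]
After op 8 (reset): HEAD=feat@A [exp=B feat=A main=B topic=D]
After op 9 (commit): HEAD=feat@E [exp=B feat=E main=B topic=D]
After op 10 (commit): HEAD=feat@F [exp=B feat=F main=B topic=D]
After op 11 (checkout): HEAD=exp@B [exp=B feat=F main=B topic=D]
ancestors(exp=B): ['A', 'B']
ancestors(topic=D): ['A', 'B', 'C', 'D']
common: ['A', 'B']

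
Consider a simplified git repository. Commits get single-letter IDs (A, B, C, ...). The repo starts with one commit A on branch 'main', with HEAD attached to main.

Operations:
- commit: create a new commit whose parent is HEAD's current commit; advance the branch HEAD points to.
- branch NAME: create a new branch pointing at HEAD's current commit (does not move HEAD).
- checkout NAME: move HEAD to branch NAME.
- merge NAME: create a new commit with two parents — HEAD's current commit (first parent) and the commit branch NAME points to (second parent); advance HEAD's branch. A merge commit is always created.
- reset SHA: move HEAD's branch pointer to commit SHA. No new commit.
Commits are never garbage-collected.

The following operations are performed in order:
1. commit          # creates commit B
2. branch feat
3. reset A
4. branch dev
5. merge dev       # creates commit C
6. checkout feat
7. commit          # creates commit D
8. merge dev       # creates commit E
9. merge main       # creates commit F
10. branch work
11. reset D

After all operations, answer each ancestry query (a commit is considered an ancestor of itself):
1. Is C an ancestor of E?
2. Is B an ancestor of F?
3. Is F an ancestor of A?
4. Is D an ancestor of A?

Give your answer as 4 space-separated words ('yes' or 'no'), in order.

Answer: no yes no no

Derivation:
After op 1 (commit): HEAD=main@B [main=B]
After op 2 (branch): HEAD=main@B [feat=B main=B]
After op 3 (reset): HEAD=main@A [feat=B main=A]
After op 4 (branch): HEAD=main@A [dev=A feat=B main=A]
After op 5 (merge): HEAD=main@C [dev=A feat=B main=C]
After op 6 (checkout): HEAD=feat@B [dev=A feat=B main=C]
After op 7 (commit): HEAD=feat@D [dev=A feat=D main=C]
After op 8 (merge): HEAD=feat@E [dev=A feat=E main=C]
After op 9 (merge): HEAD=feat@F [dev=A feat=F main=C]
After op 10 (branch): HEAD=feat@F [dev=A feat=F main=C work=F]
After op 11 (reset): HEAD=feat@D [dev=A feat=D main=C work=F]
ancestors(E) = {A,B,D,E}; C in? no
ancestors(F) = {A,B,C,D,E,F}; B in? yes
ancestors(A) = {A}; F in? no
ancestors(A) = {A}; D in? no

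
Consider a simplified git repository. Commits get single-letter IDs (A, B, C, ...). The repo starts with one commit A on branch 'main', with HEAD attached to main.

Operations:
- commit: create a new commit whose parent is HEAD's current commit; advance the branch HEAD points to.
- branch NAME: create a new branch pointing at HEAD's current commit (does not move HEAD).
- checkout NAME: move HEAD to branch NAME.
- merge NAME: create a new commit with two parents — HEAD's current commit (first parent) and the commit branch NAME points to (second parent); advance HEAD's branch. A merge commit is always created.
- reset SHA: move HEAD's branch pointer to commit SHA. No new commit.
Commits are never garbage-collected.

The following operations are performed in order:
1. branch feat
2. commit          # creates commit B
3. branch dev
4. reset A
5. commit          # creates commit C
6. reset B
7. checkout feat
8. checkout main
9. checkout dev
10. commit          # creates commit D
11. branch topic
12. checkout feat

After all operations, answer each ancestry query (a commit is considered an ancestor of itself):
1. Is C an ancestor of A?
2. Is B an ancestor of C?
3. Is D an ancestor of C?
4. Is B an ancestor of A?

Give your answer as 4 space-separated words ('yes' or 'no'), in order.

After op 1 (branch): HEAD=main@A [feat=A main=A]
After op 2 (commit): HEAD=main@B [feat=A main=B]
After op 3 (branch): HEAD=main@B [dev=B feat=A main=B]
After op 4 (reset): HEAD=main@A [dev=B feat=A main=A]
After op 5 (commit): HEAD=main@C [dev=B feat=A main=C]
After op 6 (reset): HEAD=main@B [dev=B feat=A main=B]
After op 7 (checkout): HEAD=feat@A [dev=B feat=A main=B]
After op 8 (checkout): HEAD=main@B [dev=B feat=A main=B]
After op 9 (checkout): HEAD=dev@B [dev=B feat=A main=B]
After op 10 (commit): HEAD=dev@D [dev=D feat=A main=B]
After op 11 (branch): HEAD=dev@D [dev=D feat=A main=B topic=D]
After op 12 (checkout): HEAD=feat@A [dev=D feat=A main=B topic=D]
ancestors(A) = {A}; C in? no
ancestors(C) = {A,C}; B in? no
ancestors(C) = {A,C}; D in? no
ancestors(A) = {A}; B in? no

Answer: no no no no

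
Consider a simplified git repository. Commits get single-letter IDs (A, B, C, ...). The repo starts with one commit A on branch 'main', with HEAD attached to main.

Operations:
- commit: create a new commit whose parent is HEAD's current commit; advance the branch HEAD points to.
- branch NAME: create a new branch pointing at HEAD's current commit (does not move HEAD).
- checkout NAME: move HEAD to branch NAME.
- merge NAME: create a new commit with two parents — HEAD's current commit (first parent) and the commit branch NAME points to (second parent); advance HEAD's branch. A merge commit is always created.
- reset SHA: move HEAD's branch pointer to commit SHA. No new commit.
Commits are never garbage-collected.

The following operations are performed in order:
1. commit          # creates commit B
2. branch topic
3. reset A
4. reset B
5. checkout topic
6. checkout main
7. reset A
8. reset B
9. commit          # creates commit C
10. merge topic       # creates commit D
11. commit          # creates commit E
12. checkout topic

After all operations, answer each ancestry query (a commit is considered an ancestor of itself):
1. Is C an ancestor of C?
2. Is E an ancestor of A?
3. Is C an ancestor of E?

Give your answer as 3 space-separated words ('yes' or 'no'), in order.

After op 1 (commit): HEAD=main@B [main=B]
After op 2 (branch): HEAD=main@B [main=B topic=B]
After op 3 (reset): HEAD=main@A [main=A topic=B]
After op 4 (reset): HEAD=main@B [main=B topic=B]
After op 5 (checkout): HEAD=topic@B [main=B topic=B]
After op 6 (checkout): HEAD=main@B [main=B topic=B]
After op 7 (reset): HEAD=main@A [main=A topic=B]
After op 8 (reset): HEAD=main@B [main=B topic=B]
After op 9 (commit): HEAD=main@C [main=C topic=B]
After op 10 (merge): HEAD=main@D [main=D topic=B]
After op 11 (commit): HEAD=main@E [main=E topic=B]
After op 12 (checkout): HEAD=topic@B [main=E topic=B]
ancestors(C) = {A,B,C}; C in? yes
ancestors(A) = {A}; E in? no
ancestors(E) = {A,B,C,D,E}; C in? yes

Answer: yes no yes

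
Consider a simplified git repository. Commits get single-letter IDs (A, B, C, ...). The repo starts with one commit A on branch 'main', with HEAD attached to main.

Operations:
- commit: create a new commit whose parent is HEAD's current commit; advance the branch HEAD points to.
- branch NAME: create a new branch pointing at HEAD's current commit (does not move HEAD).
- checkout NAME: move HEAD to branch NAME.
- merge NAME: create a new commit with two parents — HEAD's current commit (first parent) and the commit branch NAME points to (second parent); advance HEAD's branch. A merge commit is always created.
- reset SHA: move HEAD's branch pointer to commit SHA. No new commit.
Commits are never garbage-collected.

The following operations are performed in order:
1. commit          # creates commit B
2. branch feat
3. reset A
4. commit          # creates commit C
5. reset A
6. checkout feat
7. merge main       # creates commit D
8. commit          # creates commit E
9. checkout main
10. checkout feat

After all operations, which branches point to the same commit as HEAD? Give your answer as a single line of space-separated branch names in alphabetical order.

Answer: feat

Derivation:
After op 1 (commit): HEAD=main@B [main=B]
After op 2 (branch): HEAD=main@B [feat=B main=B]
After op 3 (reset): HEAD=main@A [feat=B main=A]
After op 4 (commit): HEAD=main@C [feat=B main=C]
After op 5 (reset): HEAD=main@A [feat=B main=A]
After op 6 (checkout): HEAD=feat@B [feat=B main=A]
After op 7 (merge): HEAD=feat@D [feat=D main=A]
After op 8 (commit): HEAD=feat@E [feat=E main=A]
After op 9 (checkout): HEAD=main@A [feat=E main=A]
After op 10 (checkout): HEAD=feat@E [feat=E main=A]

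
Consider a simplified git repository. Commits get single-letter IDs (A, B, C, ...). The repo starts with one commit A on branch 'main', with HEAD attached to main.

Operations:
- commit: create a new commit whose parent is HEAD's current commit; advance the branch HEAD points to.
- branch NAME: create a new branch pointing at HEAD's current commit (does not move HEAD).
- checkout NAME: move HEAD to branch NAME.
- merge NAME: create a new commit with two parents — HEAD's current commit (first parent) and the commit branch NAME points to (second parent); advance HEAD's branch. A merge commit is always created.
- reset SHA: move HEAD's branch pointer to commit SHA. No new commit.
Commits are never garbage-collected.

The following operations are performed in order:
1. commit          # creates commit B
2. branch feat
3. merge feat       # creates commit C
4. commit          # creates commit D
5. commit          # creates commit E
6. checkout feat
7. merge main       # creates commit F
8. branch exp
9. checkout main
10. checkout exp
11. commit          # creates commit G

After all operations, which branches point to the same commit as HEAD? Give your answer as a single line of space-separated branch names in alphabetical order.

Answer: exp

Derivation:
After op 1 (commit): HEAD=main@B [main=B]
After op 2 (branch): HEAD=main@B [feat=B main=B]
After op 3 (merge): HEAD=main@C [feat=B main=C]
After op 4 (commit): HEAD=main@D [feat=B main=D]
After op 5 (commit): HEAD=main@E [feat=B main=E]
After op 6 (checkout): HEAD=feat@B [feat=B main=E]
After op 7 (merge): HEAD=feat@F [feat=F main=E]
After op 8 (branch): HEAD=feat@F [exp=F feat=F main=E]
After op 9 (checkout): HEAD=main@E [exp=F feat=F main=E]
After op 10 (checkout): HEAD=exp@F [exp=F feat=F main=E]
After op 11 (commit): HEAD=exp@G [exp=G feat=F main=E]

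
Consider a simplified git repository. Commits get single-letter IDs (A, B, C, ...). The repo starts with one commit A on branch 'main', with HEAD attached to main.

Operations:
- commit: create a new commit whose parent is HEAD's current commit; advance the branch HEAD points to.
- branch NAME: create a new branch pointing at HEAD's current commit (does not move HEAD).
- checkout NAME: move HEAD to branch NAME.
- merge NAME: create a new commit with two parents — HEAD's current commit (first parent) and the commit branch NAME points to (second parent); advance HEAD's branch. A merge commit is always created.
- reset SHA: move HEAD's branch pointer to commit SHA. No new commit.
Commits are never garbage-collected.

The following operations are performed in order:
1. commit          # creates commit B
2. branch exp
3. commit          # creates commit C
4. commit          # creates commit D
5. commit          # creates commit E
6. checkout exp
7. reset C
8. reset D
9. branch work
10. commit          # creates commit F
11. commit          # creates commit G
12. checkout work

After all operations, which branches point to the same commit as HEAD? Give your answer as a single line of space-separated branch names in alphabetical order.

Answer: work

Derivation:
After op 1 (commit): HEAD=main@B [main=B]
After op 2 (branch): HEAD=main@B [exp=B main=B]
After op 3 (commit): HEAD=main@C [exp=B main=C]
After op 4 (commit): HEAD=main@D [exp=B main=D]
After op 5 (commit): HEAD=main@E [exp=B main=E]
After op 6 (checkout): HEAD=exp@B [exp=B main=E]
After op 7 (reset): HEAD=exp@C [exp=C main=E]
After op 8 (reset): HEAD=exp@D [exp=D main=E]
After op 9 (branch): HEAD=exp@D [exp=D main=E work=D]
After op 10 (commit): HEAD=exp@F [exp=F main=E work=D]
After op 11 (commit): HEAD=exp@G [exp=G main=E work=D]
After op 12 (checkout): HEAD=work@D [exp=G main=E work=D]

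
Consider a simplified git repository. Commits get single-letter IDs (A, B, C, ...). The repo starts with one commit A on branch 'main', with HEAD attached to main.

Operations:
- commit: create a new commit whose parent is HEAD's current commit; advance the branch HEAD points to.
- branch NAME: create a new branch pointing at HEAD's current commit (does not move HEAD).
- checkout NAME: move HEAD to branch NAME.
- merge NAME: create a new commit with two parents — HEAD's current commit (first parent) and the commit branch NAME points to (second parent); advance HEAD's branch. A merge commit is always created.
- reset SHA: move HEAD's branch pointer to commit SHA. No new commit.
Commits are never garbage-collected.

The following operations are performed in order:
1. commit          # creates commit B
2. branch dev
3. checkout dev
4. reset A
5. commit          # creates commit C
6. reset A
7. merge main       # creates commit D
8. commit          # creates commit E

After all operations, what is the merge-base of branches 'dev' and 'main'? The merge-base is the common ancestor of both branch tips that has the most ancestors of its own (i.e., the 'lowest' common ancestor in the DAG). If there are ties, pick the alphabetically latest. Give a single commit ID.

Answer: B

Derivation:
After op 1 (commit): HEAD=main@B [main=B]
After op 2 (branch): HEAD=main@B [dev=B main=B]
After op 3 (checkout): HEAD=dev@B [dev=B main=B]
After op 4 (reset): HEAD=dev@A [dev=A main=B]
After op 5 (commit): HEAD=dev@C [dev=C main=B]
After op 6 (reset): HEAD=dev@A [dev=A main=B]
After op 7 (merge): HEAD=dev@D [dev=D main=B]
After op 8 (commit): HEAD=dev@E [dev=E main=B]
ancestors(dev=E): ['A', 'B', 'D', 'E']
ancestors(main=B): ['A', 'B']
common: ['A', 'B']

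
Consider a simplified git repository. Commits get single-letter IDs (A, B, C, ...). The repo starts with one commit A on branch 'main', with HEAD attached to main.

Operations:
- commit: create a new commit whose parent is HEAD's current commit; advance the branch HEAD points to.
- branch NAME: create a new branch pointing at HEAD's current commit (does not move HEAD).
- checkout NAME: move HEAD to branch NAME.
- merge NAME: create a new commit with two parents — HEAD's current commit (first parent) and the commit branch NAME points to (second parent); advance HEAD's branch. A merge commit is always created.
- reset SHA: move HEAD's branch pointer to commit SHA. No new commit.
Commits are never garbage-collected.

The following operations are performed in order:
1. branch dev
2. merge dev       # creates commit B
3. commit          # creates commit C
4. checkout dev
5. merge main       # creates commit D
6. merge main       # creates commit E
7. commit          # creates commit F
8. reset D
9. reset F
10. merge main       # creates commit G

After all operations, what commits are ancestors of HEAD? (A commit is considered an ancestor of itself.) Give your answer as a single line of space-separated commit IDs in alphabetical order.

After op 1 (branch): HEAD=main@A [dev=A main=A]
After op 2 (merge): HEAD=main@B [dev=A main=B]
After op 3 (commit): HEAD=main@C [dev=A main=C]
After op 4 (checkout): HEAD=dev@A [dev=A main=C]
After op 5 (merge): HEAD=dev@D [dev=D main=C]
After op 6 (merge): HEAD=dev@E [dev=E main=C]
After op 7 (commit): HEAD=dev@F [dev=F main=C]
After op 8 (reset): HEAD=dev@D [dev=D main=C]
After op 9 (reset): HEAD=dev@F [dev=F main=C]
After op 10 (merge): HEAD=dev@G [dev=G main=C]

Answer: A B C D E F G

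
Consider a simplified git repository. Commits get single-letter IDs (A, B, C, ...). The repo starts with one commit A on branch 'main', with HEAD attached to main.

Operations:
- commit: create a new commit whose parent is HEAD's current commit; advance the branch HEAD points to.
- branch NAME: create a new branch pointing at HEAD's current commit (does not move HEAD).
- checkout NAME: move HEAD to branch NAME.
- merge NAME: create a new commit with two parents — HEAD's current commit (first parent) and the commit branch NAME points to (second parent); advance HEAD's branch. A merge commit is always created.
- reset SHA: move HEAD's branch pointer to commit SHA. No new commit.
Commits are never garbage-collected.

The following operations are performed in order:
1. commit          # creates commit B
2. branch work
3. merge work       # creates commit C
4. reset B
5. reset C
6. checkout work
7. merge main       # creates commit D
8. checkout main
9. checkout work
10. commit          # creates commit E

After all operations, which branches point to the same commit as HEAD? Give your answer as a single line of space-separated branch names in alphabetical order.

After op 1 (commit): HEAD=main@B [main=B]
After op 2 (branch): HEAD=main@B [main=B work=B]
After op 3 (merge): HEAD=main@C [main=C work=B]
After op 4 (reset): HEAD=main@B [main=B work=B]
After op 5 (reset): HEAD=main@C [main=C work=B]
After op 6 (checkout): HEAD=work@B [main=C work=B]
After op 7 (merge): HEAD=work@D [main=C work=D]
After op 8 (checkout): HEAD=main@C [main=C work=D]
After op 9 (checkout): HEAD=work@D [main=C work=D]
After op 10 (commit): HEAD=work@E [main=C work=E]

Answer: work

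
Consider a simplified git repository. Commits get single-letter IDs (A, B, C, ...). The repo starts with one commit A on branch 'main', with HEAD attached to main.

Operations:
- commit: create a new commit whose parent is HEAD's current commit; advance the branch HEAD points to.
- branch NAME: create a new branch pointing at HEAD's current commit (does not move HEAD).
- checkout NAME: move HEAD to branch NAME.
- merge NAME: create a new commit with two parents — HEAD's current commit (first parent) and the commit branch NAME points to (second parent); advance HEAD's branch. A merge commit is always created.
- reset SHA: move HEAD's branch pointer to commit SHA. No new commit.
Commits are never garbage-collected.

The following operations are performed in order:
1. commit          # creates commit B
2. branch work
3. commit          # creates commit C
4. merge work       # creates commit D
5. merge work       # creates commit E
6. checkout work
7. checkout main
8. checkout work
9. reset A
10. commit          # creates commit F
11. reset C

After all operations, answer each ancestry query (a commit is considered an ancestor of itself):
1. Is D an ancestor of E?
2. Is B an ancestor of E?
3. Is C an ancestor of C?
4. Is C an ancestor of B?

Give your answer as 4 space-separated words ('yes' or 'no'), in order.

After op 1 (commit): HEAD=main@B [main=B]
After op 2 (branch): HEAD=main@B [main=B work=B]
After op 3 (commit): HEAD=main@C [main=C work=B]
After op 4 (merge): HEAD=main@D [main=D work=B]
After op 5 (merge): HEAD=main@E [main=E work=B]
After op 6 (checkout): HEAD=work@B [main=E work=B]
After op 7 (checkout): HEAD=main@E [main=E work=B]
After op 8 (checkout): HEAD=work@B [main=E work=B]
After op 9 (reset): HEAD=work@A [main=E work=A]
After op 10 (commit): HEAD=work@F [main=E work=F]
After op 11 (reset): HEAD=work@C [main=E work=C]
ancestors(E) = {A,B,C,D,E}; D in? yes
ancestors(E) = {A,B,C,D,E}; B in? yes
ancestors(C) = {A,B,C}; C in? yes
ancestors(B) = {A,B}; C in? no

Answer: yes yes yes no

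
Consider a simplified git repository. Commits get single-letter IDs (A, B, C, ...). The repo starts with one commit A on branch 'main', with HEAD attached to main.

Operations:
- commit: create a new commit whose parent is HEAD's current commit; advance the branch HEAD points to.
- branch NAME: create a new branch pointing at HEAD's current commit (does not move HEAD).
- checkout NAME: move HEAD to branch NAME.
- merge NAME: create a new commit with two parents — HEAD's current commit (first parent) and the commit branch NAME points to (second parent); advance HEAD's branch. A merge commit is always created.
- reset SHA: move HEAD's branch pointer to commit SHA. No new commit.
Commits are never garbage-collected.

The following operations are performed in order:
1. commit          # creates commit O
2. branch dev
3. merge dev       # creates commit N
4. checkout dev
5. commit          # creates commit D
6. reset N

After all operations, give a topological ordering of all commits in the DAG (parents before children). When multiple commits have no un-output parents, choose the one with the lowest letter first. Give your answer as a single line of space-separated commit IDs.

Answer: A O D N

Derivation:
After op 1 (commit): HEAD=main@O [main=O]
After op 2 (branch): HEAD=main@O [dev=O main=O]
After op 3 (merge): HEAD=main@N [dev=O main=N]
After op 4 (checkout): HEAD=dev@O [dev=O main=N]
After op 5 (commit): HEAD=dev@D [dev=D main=N]
After op 6 (reset): HEAD=dev@N [dev=N main=N]
commit A: parents=[]
commit D: parents=['O']
commit N: parents=['O', 'O']
commit O: parents=['A']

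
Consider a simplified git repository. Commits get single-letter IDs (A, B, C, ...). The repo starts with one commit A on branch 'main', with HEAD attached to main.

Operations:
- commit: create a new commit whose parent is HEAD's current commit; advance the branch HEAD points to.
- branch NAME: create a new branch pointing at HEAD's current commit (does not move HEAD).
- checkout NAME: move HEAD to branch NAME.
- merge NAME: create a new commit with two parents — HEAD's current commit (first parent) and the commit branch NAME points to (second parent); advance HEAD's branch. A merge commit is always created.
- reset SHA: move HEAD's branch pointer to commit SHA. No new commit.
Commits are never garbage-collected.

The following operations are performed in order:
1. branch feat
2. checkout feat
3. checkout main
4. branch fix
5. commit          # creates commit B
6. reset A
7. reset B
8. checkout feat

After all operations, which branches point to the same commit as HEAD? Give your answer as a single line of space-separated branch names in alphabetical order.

After op 1 (branch): HEAD=main@A [feat=A main=A]
After op 2 (checkout): HEAD=feat@A [feat=A main=A]
After op 3 (checkout): HEAD=main@A [feat=A main=A]
After op 4 (branch): HEAD=main@A [feat=A fix=A main=A]
After op 5 (commit): HEAD=main@B [feat=A fix=A main=B]
After op 6 (reset): HEAD=main@A [feat=A fix=A main=A]
After op 7 (reset): HEAD=main@B [feat=A fix=A main=B]
After op 8 (checkout): HEAD=feat@A [feat=A fix=A main=B]

Answer: feat fix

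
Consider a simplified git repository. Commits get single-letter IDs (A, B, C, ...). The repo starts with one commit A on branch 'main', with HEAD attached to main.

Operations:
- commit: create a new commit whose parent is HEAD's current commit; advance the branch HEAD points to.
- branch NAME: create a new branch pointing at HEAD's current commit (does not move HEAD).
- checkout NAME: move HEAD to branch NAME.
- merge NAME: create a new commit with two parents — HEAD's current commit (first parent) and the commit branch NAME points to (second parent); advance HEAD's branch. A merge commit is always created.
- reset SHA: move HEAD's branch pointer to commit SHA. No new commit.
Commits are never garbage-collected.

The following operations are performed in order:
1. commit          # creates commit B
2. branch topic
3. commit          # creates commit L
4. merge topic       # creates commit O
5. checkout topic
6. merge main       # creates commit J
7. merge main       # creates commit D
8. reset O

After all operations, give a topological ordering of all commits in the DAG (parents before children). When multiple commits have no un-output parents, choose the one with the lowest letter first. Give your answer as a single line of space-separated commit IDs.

After op 1 (commit): HEAD=main@B [main=B]
After op 2 (branch): HEAD=main@B [main=B topic=B]
After op 3 (commit): HEAD=main@L [main=L topic=B]
After op 4 (merge): HEAD=main@O [main=O topic=B]
After op 5 (checkout): HEAD=topic@B [main=O topic=B]
After op 6 (merge): HEAD=topic@J [main=O topic=J]
After op 7 (merge): HEAD=topic@D [main=O topic=D]
After op 8 (reset): HEAD=topic@O [main=O topic=O]
commit A: parents=[]
commit B: parents=['A']
commit D: parents=['J', 'O']
commit J: parents=['B', 'O']
commit L: parents=['B']
commit O: parents=['L', 'B']

Answer: A B L O J D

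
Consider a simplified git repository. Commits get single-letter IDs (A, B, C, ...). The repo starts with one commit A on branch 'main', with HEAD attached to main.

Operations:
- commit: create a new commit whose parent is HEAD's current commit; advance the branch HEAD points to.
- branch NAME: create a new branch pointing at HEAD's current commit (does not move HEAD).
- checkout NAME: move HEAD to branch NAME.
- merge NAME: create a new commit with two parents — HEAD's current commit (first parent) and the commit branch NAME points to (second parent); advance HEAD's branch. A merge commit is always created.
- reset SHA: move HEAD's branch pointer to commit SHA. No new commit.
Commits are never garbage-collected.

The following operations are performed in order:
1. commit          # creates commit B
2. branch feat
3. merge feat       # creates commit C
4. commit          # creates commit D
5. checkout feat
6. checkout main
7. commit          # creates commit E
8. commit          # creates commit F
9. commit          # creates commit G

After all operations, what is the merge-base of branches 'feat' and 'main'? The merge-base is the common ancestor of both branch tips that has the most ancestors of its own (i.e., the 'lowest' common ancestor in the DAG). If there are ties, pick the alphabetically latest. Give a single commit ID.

Answer: B

Derivation:
After op 1 (commit): HEAD=main@B [main=B]
After op 2 (branch): HEAD=main@B [feat=B main=B]
After op 3 (merge): HEAD=main@C [feat=B main=C]
After op 4 (commit): HEAD=main@D [feat=B main=D]
After op 5 (checkout): HEAD=feat@B [feat=B main=D]
After op 6 (checkout): HEAD=main@D [feat=B main=D]
After op 7 (commit): HEAD=main@E [feat=B main=E]
After op 8 (commit): HEAD=main@F [feat=B main=F]
After op 9 (commit): HEAD=main@G [feat=B main=G]
ancestors(feat=B): ['A', 'B']
ancestors(main=G): ['A', 'B', 'C', 'D', 'E', 'F', 'G']
common: ['A', 'B']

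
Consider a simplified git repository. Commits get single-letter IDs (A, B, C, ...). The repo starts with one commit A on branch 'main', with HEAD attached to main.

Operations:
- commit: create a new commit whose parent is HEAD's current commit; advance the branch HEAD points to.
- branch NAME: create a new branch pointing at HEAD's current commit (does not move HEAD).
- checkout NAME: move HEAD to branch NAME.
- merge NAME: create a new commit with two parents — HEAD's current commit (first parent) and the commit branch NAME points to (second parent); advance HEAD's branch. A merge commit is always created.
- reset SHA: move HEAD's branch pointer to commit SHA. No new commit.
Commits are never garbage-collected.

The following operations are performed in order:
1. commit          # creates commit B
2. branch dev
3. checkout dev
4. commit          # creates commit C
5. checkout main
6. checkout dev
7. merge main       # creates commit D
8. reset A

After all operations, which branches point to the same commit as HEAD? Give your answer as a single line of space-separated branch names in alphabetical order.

Answer: dev

Derivation:
After op 1 (commit): HEAD=main@B [main=B]
After op 2 (branch): HEAD=main@B [dev=B main=B]
After op 3 (checkout): HEAD=dev@B [dev=B main=B]
After op 4 (commit): HEAD=dev@C [dev=C main=B]
After op 5 (checkout): HEAD=main@B [dev=C main=B]
After op 6 (checkout): HEAD=dev@C [dev=C main=B]
After op 7 (merge): HEAD=dev@D [dev=D main=B]
After op 8 (reset): HEAD=dev@A [dev=A main=B]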